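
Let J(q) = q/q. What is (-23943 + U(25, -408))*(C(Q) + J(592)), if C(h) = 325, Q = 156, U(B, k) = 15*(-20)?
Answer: -7903218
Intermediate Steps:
U(B, k) = -300
J(q) = 1
(-23943 + U(25, -408))*(C(Q) + J(592)) = (-23943 - 300)*(325 + 1) = -24243*326 = -7903218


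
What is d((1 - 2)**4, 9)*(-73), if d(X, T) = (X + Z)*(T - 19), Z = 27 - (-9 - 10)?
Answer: 34310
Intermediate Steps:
Z = 46 (Z = 27 - 1*(-19) = 27 + 19 = 46)
d(X, T) = (-19 + T)*(46 + X) (d(X, T) = (X + 46)*(T - 19) = (46 + X)*(-19 + T) = (-19 + T)*(46 + X))
d((1 - 2)**4, 9)*(-73) = (-874 - 19*(1 - 2)**4 + 46*9 + 9*(1 - 2)**4)*(-73) = (-874 - 19*(-1)**4 + 414 + 9*(-1)**4)*(-73) = (-874 - 19*1 + 414 + 9*1)*(-73) = (-874 - 19 + 414 + 9)*(-73) = -470*(-73) = 34310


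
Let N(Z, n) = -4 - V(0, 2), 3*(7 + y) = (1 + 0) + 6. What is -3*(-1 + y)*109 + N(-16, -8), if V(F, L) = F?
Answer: 1849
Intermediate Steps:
y = -14/3 (y = -7 + ((1 + 0) + 6)/3 = -7 + (1 + 6)/3 = -7 + (⅓)*7 = -7 + 7/3 = -14/3 ≈ -4.6667)
N(Z, n) = -4 (N(Z, n) = -4 - 1*0 = -4 + 0 = -4)
-3*(-1 + y)*109 + N(-16, -8) = -3*(-1 - 14/3)*109 - 4 = -3*(-17/3)*109 - 4 = 17*109 - 4 = 1853 - 4 = 1849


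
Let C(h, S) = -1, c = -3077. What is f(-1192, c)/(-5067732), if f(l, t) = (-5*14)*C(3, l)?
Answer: -35/2533866 ≈ -1.3813e-5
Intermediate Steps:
f(l, t) = 70 (f(l, t) = -5*14*(-1) = -70*(-1) = 70)
f(-1192, c)/(-5067732) = 70/(-5067732) = 70*(-1/5067732) = -35/2533866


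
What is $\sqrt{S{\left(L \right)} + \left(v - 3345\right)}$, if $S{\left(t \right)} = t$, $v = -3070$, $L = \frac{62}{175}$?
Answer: $\frac{i \sqrt{7857941}}{35} \approx 80.091 i$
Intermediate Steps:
$L = \frac{62}{175}$ ($L = 62 \cdot \frac{1}{175} = \frac{62}{175} \approx 0.35429$)
$\sqrt{S{\left(L \right)} + \left(v - 3345\right)} = \sqrt{\frac{62}{175} - 6415} = \sqrt{- \frac{1122563}{175}} = \frac{i \sqrt{7857941}}{35}$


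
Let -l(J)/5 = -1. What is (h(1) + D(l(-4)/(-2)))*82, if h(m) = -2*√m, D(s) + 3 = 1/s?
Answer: -2214/5 ≈ -442.80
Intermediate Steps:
l(J) = 5 (l(J) = -5*(-1) = 5)
D(s) = -3 + 1/s
(h(1) + D(l(-4)/(-2)))*82 = (-2*√1 + (-3 + 1/(5/(-2))))*82 = (-2*1 + (-3 + 1/(5*(-½))))*82 = (-2 + (-3 + 1/(-5/2)))*82 = (-2 + (-3 - ⅖))*82 = (-2 - 17/5)*82 = -27/5*82 = -2214/5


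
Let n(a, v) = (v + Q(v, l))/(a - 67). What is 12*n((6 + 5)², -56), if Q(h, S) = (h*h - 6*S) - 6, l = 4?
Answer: 6100/9 ≈ 677.78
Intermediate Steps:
Q(h, S) = -6 + h² - 6*S (Q(h, S) = (h² - 6*S) - 6 = -6 + h² - 6*S)
n(a, v) = (-30 + v + v²)/(-67 + a) (n(a, v) = (v + (-6 + v² - 6*4))/(a - 67) = (v + (-6 + v² - 24))/(-67 + a) = (v + (-30 + v²))/(-67 + a) = (-30 + v + v²)/(-67 + a))
12*n((6 + 5)², -56) = 12*((-30 - 56 + (-56)²)/(-67 + (6 + 5)²)) = 12*((-30 - 56 + 3136)/(-67 + 11²)) = 12*(3050/(-67 + 121)) = 12*(3050/54) = 12*((1/54)*3050) = 12*(1525/27) = 6100/9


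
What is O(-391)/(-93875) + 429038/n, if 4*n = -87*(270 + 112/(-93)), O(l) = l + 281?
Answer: -499413709538/6805393025 ≈ -73.385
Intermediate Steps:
O(l) = 281 + l
n = -362471/62 (n = (-87*(270 + 112/(-93)))/4 = (-87*(270 + 112*(-1/93)))/4 = (-87*(270 - 112/93))/4 = (-87*24998/93)/4 = (¼)*(-724942/31) = -362471/62 ≈ -5846.3)
O(-391)/(-93875) + 429038/n = (281 - 391)/(-93875) + 429038/(-362471/62) = -110*(-1/93875) + 429038*(-62/362471) = 22/18775 - 26600356/362471 = -499413709538/6805393025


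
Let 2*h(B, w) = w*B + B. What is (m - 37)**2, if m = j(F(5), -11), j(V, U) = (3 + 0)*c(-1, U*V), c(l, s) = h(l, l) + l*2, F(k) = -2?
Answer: 1849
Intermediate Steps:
h(B, w) = B/2 + B*w/2 (h(B, w) = (w*B + B)/2 = (B*w + B)/2 = (B + B*w)/2 = B/2 + B*w/2)
c(l, s) = 2*l + l*(1 + l)/2 (c(l, s) = l*(1 + l)/2 + l*2 = l*(1 + l)/2 + 2*l = 2*l + l*(1 + l)/2)
j(V, U) = -6 (j(V, U) = (3 + 0)*((1/2)*(-1)*(5 - 1)) = 3*((1/2)*(-1)*4) = 3*(-2) = -6)
m = -6
(m - 37)**2 = (-6 - 37)**2 = (-43)**2 = 1849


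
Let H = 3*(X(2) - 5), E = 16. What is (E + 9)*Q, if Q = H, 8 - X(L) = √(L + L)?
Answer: 75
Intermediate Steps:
X(L) = 8 - √2*√L (X(L) = 8 - √(L + L) = 8 - √(2*L) = 8 - √2*√L)
H = 3 (H = 3*((8 - √2*√2) - 5) = 3*((8 - 2) - 5) = 3*(6 - 5) = 3*1 = 3)
Q = 3
(E + 9)*Q = (16 + 9)*3 = 25*3 = 75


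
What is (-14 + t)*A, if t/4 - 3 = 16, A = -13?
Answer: -806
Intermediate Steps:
t = 76 (t = 12 + 4*16 = 12 + 64 = 76)
(-14 + t)*A = (-14 + 76)*(-13) = 62*(-13) = -806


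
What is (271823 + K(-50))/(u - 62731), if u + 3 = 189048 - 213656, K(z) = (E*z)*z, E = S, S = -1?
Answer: -269323/87342 ≈ -3.0835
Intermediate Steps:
E = -1
K(z) = -z² (K(z) = (-z)*z = -z²)
u = -24611 (u = -3 + (189048 - 213656) = -3 - 24608 = -24611)
(271823 + K(-50))/(u - 62731) = (271823 - 1*(-50)²)/(-24611 - 62731) = (271823 - 1*2500)/(-87342) = (271823 - 2500)*(-1/87342) = 269323*(-1/87342) = -269323/87342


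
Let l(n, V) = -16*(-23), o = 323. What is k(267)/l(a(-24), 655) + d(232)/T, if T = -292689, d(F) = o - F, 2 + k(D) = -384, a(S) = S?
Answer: -56505721/53854776 ≈ -1.0492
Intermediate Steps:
k(D) = -386 (k(D) = -2 - 384 = -386)
l(n, V) = 368
d(F) = 323 - F
k(267)/l(a(-24), 655) + d(232)/T = -386/368 + (323 - 1*232)/(-292689) = -386*1/368 + (323 - 232)*(-1/292689) = -193/184 + 91*(-1/292689) = -193/184 - 91/292689 = -56505721/53854776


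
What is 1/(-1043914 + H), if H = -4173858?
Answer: -1/5217772 ≈ -1.9165e-7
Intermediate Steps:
1/(-1043914 + H) = 1/(-1043914 - 4173858) = 1/(-5217772) = -1/5217772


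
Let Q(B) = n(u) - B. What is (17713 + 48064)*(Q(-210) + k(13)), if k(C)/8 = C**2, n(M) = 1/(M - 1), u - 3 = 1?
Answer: 308296799/3 ≈ 1.0277e+8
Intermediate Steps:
u = 4 (u = 3 + 1 = 4)
n(M) = 1/(-1 + M)
k(C) = 8*C**2
Q(B) = 1/3 - B (Q(B) = 1/(-1 + 4) - B = 1/3 - B)
(17713 + 48064)*(Q(-210) + k(13)) = (17713 + 48064)*((1/3 - 1*(-210)) + 8*13**2) = 65777*((1/3 + 210) + 8*169) = 65777*(631/3 + 1352) = 65777*(4687/3) = 308296799/3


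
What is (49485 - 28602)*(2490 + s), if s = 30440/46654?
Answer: 1213290814350/23327 ≈ 5.2012e+7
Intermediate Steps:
s = 15220/23327 (s = 30440*(1/46654) = 15220/23327 ≈ 0.65246)
(49485 - 28602)*(2490 + s) = (49485 - 28602)*(2490 + 15220/23327) = 20883*(58099450/23327) = 1213290814350/23327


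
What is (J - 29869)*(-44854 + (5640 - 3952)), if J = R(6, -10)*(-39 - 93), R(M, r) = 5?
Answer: 1317814814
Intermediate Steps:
J = -660 (J = 5*(-39 - 93) = 5*(-132) = -660)
(J - 29869)*(-44854 + (5640 - 3952)) = (-660 - 29869)*(-44854 + (5640 - 3952)) = -30529*(-44854 + 1688) = -30529*(-43166) = 1317814814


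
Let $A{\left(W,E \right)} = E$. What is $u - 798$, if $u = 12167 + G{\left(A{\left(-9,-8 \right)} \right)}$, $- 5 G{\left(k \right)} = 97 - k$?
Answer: $11348$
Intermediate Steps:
$G{\left(k \right)} = - \frac{97}{5} + \frac{k}{5}$ ($G{\left(k \right)} = - \frac{97 - k}{5} = - \frac{97}{5} + \frac{k}{5}$)
$u = 12146$ ($u = 12167 + \left(- \frac{97}{5} + \frac{1}{5} \left(-8\right)\right) = 12167 - 21 = 12146$)
$u - 798 = 12146 - 798 = 11348$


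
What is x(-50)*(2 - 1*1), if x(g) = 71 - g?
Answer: 121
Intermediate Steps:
x(-50)*(2 - 1*1) = (71 - 1*(-50))*(2 - 1*1) = (71 + 50)*(2 - 1) = 121*1 = 121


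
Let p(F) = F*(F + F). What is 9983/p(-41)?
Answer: 9983/3362 ≈ 2.9694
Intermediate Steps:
p(F) = 2*F² (p(F) = F*(2*F) = 2*F²)
9983/p(-41) = 9983/((2*(-41)²)) = 9983/((2*1681)) = 9983/3362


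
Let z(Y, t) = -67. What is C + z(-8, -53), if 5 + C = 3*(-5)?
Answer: -87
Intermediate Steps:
C = -20 (C = -5 + 3*(-5) = -5 - 15 = -20)
C + z(-8, -53) = -20 - 67 = -87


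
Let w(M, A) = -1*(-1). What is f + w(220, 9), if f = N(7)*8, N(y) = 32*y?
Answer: 1793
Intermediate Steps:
w(M, A) = 1
f = 1792 (f = (32*7)*8 = 224*8 = 1792)
f + w(220, 9) = 1792 + 1 = 1793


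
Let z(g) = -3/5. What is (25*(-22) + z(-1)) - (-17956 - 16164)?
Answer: 167847/5 ≈ 33569.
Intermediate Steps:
z(g) = -⅗ (z(g) = -3*⅕ = -⅗)
(25*(-22) + z(-1)) - (-17956 - 16164) = (25*(-22) - ⅗) - (-17956 - 16164) = (-550 - ⅗) - 1*(-34120) = -2753/5 + 34120 = 167847/5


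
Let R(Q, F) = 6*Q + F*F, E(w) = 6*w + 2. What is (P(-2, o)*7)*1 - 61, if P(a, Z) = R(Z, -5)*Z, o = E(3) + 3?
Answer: 26182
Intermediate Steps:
E(w) = 2 + 6*w
o = 23 (o = (2 + 6*3) + 3 = (2 + 18) + 3 = 20 + 3 = 23)
R(Q, F) = F² + 6*Q (R(Q, F) = 6*Q + F² = F² + 6*Q)
P(a, Z) = Z*(25 + 6*Z) (P(a, Z) = ((-5)² + 6*Z)*Z = (25 + 6*Z)*Z = Z*(25 + 6*Z))
(P(-2, o)*7)*1 - 61 = ((23*(25 + 6*23))*7)*1 - 61 = ((23*(25 + 138))*7)*1 - 61 = ((23*163)*7)*1 - 61 = (3749*7)*1 - 61 = 26243*1 - 61 = 26243 - 61 = 26182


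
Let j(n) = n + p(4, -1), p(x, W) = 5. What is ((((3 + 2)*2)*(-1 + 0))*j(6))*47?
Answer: -5170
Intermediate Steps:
j(n) = 5 + n (j(n) = n + 5 = 5 + n)
((((3 + 2)*2)*(-1 + 0))*j(6))*47 = ((((3 + 2)*2)*(-1 + 0))*(5 + 6))*47 = (((5*2)*(-1))*11)*47 = ((10*(-1))*11)*47 = -10*11*47 = -110*47 = -5170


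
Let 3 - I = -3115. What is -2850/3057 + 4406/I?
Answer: 763807/1588621 ≈ 0.48080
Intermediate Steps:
I = 3118 (I = 3 - 1*(-3115) = 3 + 3115 = 3118)
-2850/3057 + 4406/I = -2850/3057 + 4406/3118 = -2850*1/3057 + 4406*(1/3118) = -950/1019 + 2203/1559 = 763807/1588621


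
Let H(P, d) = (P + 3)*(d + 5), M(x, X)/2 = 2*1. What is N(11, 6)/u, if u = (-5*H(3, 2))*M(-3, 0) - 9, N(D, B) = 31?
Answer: -31/849 ≈ -0.036514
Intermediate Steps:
M(x, X) = 4 (M(x, X) = 2*(2*1) = 2*2 = 4)
H(P, d) = (3 + P)*(5 + d)
u = -849 (u = -5*(15 + 3*2 + 5*3 + 3*2)*4 - 9 = -5*(15 + 6 + 15 + 6)*4 - 9 = -5*42*4 - 9 = -210*4 - 9 = -840 - 9 = -849)
N(11, 6)/u = 31/(-849) = 31*(-1/849) = -31/849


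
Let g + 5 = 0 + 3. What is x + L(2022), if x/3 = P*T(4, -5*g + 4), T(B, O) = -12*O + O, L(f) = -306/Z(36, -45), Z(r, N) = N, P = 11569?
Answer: -26724356/5 ≈ -5.3449e+6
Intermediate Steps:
L(f) = 34/5 (L(f) = -306/(-45) = -306*(-1/45) = 34/5)
g = -2 (g = -5 + (0 + 3) = -5 + 3 = -2)
T(B, O) = -11*O
x = -5344878 (x = 3*(11569*(-11*(-5*(-2) + 4))) = 3*(11569*(-11*(10 + 4))) = 3*(11569*(-11*14)) = 3*(11569*(-154)) = 3*(-1781626) = -5344878)
x + L(2022) = -5344878 + 34/5 = -26724356/5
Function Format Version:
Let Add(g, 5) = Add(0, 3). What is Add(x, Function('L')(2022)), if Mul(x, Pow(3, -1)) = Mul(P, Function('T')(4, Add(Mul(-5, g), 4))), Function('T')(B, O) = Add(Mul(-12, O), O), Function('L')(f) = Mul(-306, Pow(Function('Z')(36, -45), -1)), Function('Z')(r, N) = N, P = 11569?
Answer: Rational(-26724356, 5) ≈ -5.3449e+6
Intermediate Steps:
Function('L')(f) = Rational(34, 5) (Function('L')(f) = Mul(-306, Pow(-45, -1)) = Mul(-306, Rational(-1, 45)) = Rational(34, 5))
g = -2 (g = Add(-5, Add(0, 3)) = Add(-5, 3) = -2)
Function('T')(B, O) = Mul(-11, O)
x = -5344878 (x = Mul(3, Mul(11569, Mul(-11, Add(Mul(-5, -2), 4)))) = Mul(3, Mul(11569, Mul(-11, Add(10, 4)))) = Mul(3, Mul(11569, Mul(-11, 14))) = Mul(3, Mul(11569, -154)) = Mul(3, -1781626) = -5344878)
Add(x, Function('L')(2022)) = Add(-5344878, Rational(34, 5)) = Rational(-26724356, 5)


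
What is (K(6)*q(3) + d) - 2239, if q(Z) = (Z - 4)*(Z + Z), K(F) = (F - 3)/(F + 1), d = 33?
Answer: -15460/7 ≈ -2208.6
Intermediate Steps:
K(F) = (-3 + F)/(1 + F)
q(Z) = 2*Z*(-4 + Z) (q(Z) = (-4 + Z)*(2*Z) = 2*Z*(-4 + Z))
(K(6)*q(3) + d) - 2239 = (((-3 + 6)/(1 + 6))*(2*3*(-4 + 3)) + 33) - 2239 = ((3/7)*(2*3*(-1)) + 33) - 2239 = (((⅐)*3)*(-6) + 33) - 2239 = ((3/7)*(-6) + 33) - 2239 = (-18/7 + 33) - 2239 = 213/7 - 2239 = -15460/7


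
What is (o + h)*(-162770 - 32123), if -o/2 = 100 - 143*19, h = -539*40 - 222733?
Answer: 46590925687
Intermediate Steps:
h = -244293 (h = -21560 - 222733 = -244293)
o = 5234 (o = -2*(100 - 143*19) = -2*(100 - 2717) = -2*(-2617) = 5234)
(o + h)*(-162770 - 32123) = (5234 - 244293)*(-162770 - 32123) = -239059*(-194893) = 46590925687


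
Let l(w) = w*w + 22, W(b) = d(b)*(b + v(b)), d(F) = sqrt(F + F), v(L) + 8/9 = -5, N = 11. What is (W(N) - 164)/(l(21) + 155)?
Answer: -82/309 + 23*sqrt(22)/2781 ≈ -0.22658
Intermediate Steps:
v(L) = -53/9 (v(L) = -8/9 - 5 = -53/9)
d(F) = sqrt(2)*sqrt(F) (d(F) = sqrt(2*F) = sqrt(2)*sqrt(F))
W(b) = sqrt(2)*sqrt(b)*(-53/9 + b) (W(b) = (sqrt(2)*sqrt(b))*(b - 53/9) = (sqrt(2)*sqrt(b))*(-53/9 + b) = sqrt(2)*sqrt(b)*(-53/9 + b))
l(w) = 22 + w**2 (l(w) = w**2 + 22 = 22 + w**2)
(W(N) - 164)/(l(21) + 155) = (sqrt(2)*sqrt(11)*(-53/9 + 11) - 164)/((22 + 21**2) + 155) = (sqrt(2)*sqrt(11)*(46/9) - 164)/((22 + 441) + 155) = (46*sqrt(22)/9 - 164)/(463 + 155) = (-164 + 46*sqrt(22)/9)/618 = (-164 + 46*sqrt(22)/9)*(1/618) = -82/309 + 23*sqrt(22)/2781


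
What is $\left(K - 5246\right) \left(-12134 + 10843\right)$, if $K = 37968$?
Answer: $-42244102$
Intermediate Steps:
$\left(K - 5246\right) \left(-12134 + 10843\right) = \left(37968 - 5246\right) \left(-12134 + 10843\right) = 32722 \left(-1291\right) = -42244102$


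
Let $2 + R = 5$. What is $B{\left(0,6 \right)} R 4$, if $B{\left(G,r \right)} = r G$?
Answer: $0$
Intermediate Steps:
$B{\left(G,r \right)} = G r$
$R = 3$ ($R = -2 + 5 = 3$)
$B{\left(0,6 \right)} R 4 = 0 \cdot 6 \cdot 3 \cdot 4 = 0 \cdot 3 \cdot 4 = 0 \cdot 4 = 0$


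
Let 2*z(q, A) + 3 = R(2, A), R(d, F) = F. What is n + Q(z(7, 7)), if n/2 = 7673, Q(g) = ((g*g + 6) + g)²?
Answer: 15490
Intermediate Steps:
z(q, A) = -3/2 + A/2
Q(g) = (6 + g + g²)² (Q(g) = ((g² + 6) + g)² = ((6 + g²) + g)² = (6 + g + g²)²)
n = 15346 (n = 2*7673 = 15346)
n + Q(z(7, 7)) = 15346 + (6 + (-3/2 + (½)*7) + (-3/2 + (½)*7)²)² = 15346 + (6 + (-3/2 + 7/2) + (-3/2 + 7/2)²)² = 15346 + (6 + 2 + 2²)² = 15346 + (6 + 2 + 4)² = 15346 + 12² = 15346 + 144 = 15490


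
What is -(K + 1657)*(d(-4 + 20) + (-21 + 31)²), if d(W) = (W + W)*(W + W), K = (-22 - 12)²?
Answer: -3161812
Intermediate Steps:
K = 1156 (K = (-34)² = 1156)
d(W) = 4*W² (d(W) = (2*W)*(2*W) = 4*W²)
-(K + 1657)*(d(-4 + 20) + (-21 + 31)²) = -(1156 + 1657)*(4*(-4 + 20)² + (-21 + 31)²) = -2813*(4*16² + 10²) = -2813*(4*256 + 100) = -2813*(1024 + 100) = -2813*1124 = -1*3161812 = -3161812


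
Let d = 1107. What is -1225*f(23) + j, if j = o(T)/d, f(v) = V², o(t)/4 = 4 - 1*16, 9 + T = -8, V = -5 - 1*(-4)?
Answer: -452041/369 ≈ -1225.0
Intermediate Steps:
V = -1 (V = -5 + 4 = -1)
T = -17 (T = -9 - 8 = -17)
o(t) = -48 (o(t) = 4*(4 - 1*16) = 4*(4 - 16) = 4*(-12) = -48)
f(v) = 1 (f(v) = (-1)² = 1)
j = -16/369 (j = -48/1107 = -48*1/1107 = -16/369 ≈ -0.043360)
-1225*f(23) + j = -1225*1 - 16/369 = -1225 - 16/369 = -452041/369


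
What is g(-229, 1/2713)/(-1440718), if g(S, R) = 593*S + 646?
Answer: 135151/1440718 ≈ 0.093808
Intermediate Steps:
g(S, R) = 646 + 593*S
g(-229, 1/2713)/(-1440718) = (646 + 593*(-229))/(-1440718) = (646 - 135797)*(-1/1440718) = -135151*(-1/1440718) = 135151/1440718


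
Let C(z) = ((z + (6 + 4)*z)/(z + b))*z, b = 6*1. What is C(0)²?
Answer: 0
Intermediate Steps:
b = 6
C(z) = 11*z²/(6 + z) (C(z) = ((z + (6 + 4)*z)/(z + 6))*z = ((z + 10*z)/(6 + z))*z = ((11*z)/(6 + z))*z = (11*z/(6 + z))*z = 11*z²/(6 + z))
C(0)² = (11*0²/(6 + 0))² = (11*0/6)² = (11*0*(⅙))² = 0² = 0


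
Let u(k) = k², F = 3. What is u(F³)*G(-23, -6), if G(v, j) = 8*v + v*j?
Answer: -33534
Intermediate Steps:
G(v, j) = 8*v + j*v
u(F³)*G(-23, -6) = (3³)²*(-23*(8 - 6)) = 27²*(-23*2) = 729*(-46) = -33534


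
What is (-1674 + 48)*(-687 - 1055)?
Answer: 2832492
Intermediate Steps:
(-1674 + 48)*(-687 - 1055) = -1626*(-1742) = 2832492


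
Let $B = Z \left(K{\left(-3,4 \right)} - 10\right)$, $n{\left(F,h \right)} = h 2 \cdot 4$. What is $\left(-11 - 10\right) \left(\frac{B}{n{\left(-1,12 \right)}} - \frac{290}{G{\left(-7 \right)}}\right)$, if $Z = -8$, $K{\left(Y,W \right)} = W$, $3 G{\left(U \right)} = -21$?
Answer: $- \frac{1761}{2} \approx -880.5$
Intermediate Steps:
$G{\left(U \right)} = -7$ ($G{\left(U \right)} = \frac{1}{3} \left(-21\right) = -7$)
$n{\left(F,h \right)} = 8 h$ ($n{\left(F,h \right)} = 2 h 4 = 8 h$)
$B = 48$ ($B = - 8 \left(4 - 10\right) = \left(-8\right) \left(-6\right) = 48$)
$\left(-11 - 10\right) \left(\frac{B}{n{\left(-1,12 \right)}} - \frac{290}{G{\left(-7 \right)}}\right) = \left(-11 - 10\right) \left(\frac{48}{8 \cdot 12} - \frac{290}{-7}\right) = \left(-11 - 10\right) \left(\frac{48}{96} - - \frac{290}{7}\right) = - 21 \left(48 \cdot \frac{1}{96} + \frac{290}{7}\right) = - 21 \left(\frac{1}{2} + \frac{290}{7}\right) = \left(-21\right) \frac{587}{14} = - \frac{1761}{2}$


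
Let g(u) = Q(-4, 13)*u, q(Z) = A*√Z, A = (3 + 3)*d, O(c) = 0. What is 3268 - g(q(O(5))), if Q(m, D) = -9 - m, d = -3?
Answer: 3268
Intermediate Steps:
A = -18 (A = (3 + 3)*(-3) = 6*(-3) = -18)
q(Z) = -18*√Z
g(u) = -5*u (g(u) = (-9 - 1*(-4))*u = (-9 + 4)*u = -5*u)
3268 - g(q(O(5))) = 3268 - (-5)*(-18*√0) = 3268 - (-5)*(-18*0) = 3268 - (-5)*0 = 3268 - 1*0 = 3268 + 0 = 3268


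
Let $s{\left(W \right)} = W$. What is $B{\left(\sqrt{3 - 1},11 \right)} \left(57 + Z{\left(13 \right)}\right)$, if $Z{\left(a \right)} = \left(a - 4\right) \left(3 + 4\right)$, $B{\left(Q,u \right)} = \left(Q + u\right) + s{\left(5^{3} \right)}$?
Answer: $16320 + 120 \sqrt{2} \approx 16490.0$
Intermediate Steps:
$B{\left(Q,u \right)} = 125 + Q + u$ ($B{\left(Q,u \right)} = \left(Q + u\right) + 5^{3} = \left(Q + u\right) + 125 = 125 + Q + u$)
$Z{\left(a \right)} = -28 + 7 a$ ($Z{\left(a \right)} = \left(-4 + a\right) 7 = -28 + 7 a$)
$B{\left(\sqrt{3 - 1},11 \right)} \left(57 + Z{\left(13 \right)}\right) = \left(125 + \sqrt{3 - 1} + 11\right) \left(57 + \left(-28 + 7 \cdot 13\right)\right) = \left(125 + \sqrt{2} + 11\right) \left(57 + \left(-28 + 91\right)\right) = \left(136 + \sqrt{2}\right) \left(57 + 63\right) = \left(136 + \sqrt{2}\right) 120 = 16320 + 120 \sqrt{2}$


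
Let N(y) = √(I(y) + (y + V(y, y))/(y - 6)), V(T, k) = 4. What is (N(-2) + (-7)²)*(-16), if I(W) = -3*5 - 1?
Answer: -784 - 8*I*√65 ≈ -784.0 - 64.498*I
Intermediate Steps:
I(W) = -16 (I(W) = -15 - 1 = -16)
N(y) = √(-16 + (4 + y)/(-6 + y)) (N(y) = √(-16 + (y + 4)/(y - 6)) = √(-16 + (4 + y)/(-6 + y)))
(N(-2) + (-7)²)*(-16) = (√5*√((20 - 3*(-2))/(-6 - 2)) + (-7)²)*(-16) = (√5*√((20 + 6)/(-8)) + 49)*(-16) = (√5*√(-⅛*26) + 49)*(-16) = (√5*√(-13/4) + 49)*(-16) = (√5*(I*√13/2) + 49)*(-16) = (I*√65/2 + 49)*(-16) = (49 + I*√65/2)*(-16) = -784 - 8*I*√65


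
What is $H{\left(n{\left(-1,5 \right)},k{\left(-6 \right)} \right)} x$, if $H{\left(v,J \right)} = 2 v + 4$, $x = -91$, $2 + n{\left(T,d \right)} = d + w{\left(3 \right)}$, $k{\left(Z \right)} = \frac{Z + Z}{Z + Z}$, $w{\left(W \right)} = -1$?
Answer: $-728$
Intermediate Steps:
$k{\left(Z \right)} = 1$ ($k{\left(Z \right)} = \frac{2 Z}{2 Z} = 2 Z \frac{1}{2 Z} = 1$)
$n{\left(T,d \right)} = -3 + d$ ($n{\left(T,d \right)} = -2 + \left(d - 1\right) = -2 + \left(-1 + d\right) = -3 + d$)
$H{\left(v,J \right)} = 4 + 2 v$
$H{\left(n{\left(-1,5 \right)},k{\left(-6 \right)} \right)} x = \left(4 + 2 \left(-3 + 5\right)\right) \left(-91\right) = \left(4 + 2 \cdot 2\right) \left(-91\right) = \left(4 + 4\right) \left(-91\right) = 8 \left(-91\right) = -728$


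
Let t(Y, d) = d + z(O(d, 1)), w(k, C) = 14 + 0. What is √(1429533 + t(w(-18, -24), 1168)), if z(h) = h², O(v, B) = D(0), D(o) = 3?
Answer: √1430710 ≈ 1196.1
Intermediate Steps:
O(v, B) = 3
w(k, C) = 14
t(Y, d) = 9 + d (t(Y, d) = d + 3² = d + 9 = 9 + d)
√(1429533 + t(w(-18, -24), 1168)) = √(1429533 + (9 + 1168)) = √(1429533 + 1177) = √1430710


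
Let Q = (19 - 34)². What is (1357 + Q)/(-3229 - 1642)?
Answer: -1582/4871 ≈ -0.32478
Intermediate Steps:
Q = 225 (Q = (-15)² = 225)
(1357 + Q)/(-3229 - 1642) = (1357 + 225)/(-3229 - 1642) = 1582/(-4871) = 1582*(-1/4871) = -1582/4871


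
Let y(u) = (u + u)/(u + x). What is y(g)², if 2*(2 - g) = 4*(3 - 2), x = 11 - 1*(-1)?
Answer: 0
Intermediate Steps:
x = 12 (x = 11 + 1 = 12)
g = 0 (g = 2 - 2*(3 - 2) = 2 - 2 = 0)
y(u) = 2*u/(12 + u) (y(u) = (u + u)/(u + 12) = (2*u)/(12 + u) = 2*u/(12 + u))
y(g)² = (2*0/(12 + 0))² = (2*0/12)² = (2*0*(1/12))² = 0² = 0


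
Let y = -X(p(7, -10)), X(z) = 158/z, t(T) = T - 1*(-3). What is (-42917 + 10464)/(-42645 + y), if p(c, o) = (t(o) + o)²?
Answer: 9378917/12324563 ≈ 0.76099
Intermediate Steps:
t(T) = 3 + T (t(T) = T + 3 = 3 + T)
p(c, o) = (3 + 2*o)² (p(c, o) = ((3 + o) + o)² = (3 + 2*o)²)
y = -158/289 (y = -158/((3 + 2*(-10))²) = -158/((3 - 20)²) = -158/((-17)²) = -158/289 ≈ -0.54671)
(-42917 + 10464)/(-42645 + y) = (-42917 + 10464)/(-42645 - 158/289) = -32453/(-12324563/289) = -32453*(-289/12324563) = 9378917/12324563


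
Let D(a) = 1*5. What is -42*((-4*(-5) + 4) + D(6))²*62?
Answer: -2189964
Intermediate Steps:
D(a) = 5
-42*((-4*(-5) + 4) + D(6))²*62 = -42*((-4*(-5) + 4) + 5)²*62 = -42*((20 + 4) + 5)²*62 = -42*(24 + 5)²*62 = -42*29²*62 = -42*841*62 = -35322*62 = -2189964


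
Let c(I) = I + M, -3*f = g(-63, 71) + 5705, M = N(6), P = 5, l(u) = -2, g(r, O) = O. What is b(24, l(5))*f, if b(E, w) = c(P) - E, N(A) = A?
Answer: 75088/3 ≈ 25029.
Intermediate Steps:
M = 6
f = -5776/3 (f = -(71 + 5705)/3 = -1/3*5776 = -5776/3 ≈ -1925.3)
c(I) = 6 + I (c(I) = I + 6 = 6 + I)
b(E, w) = 11 - E (b(E, w) = (6 + 5) - E = 11 - E)
b(24, l(5))*f = (11 - 1*24)*(-5776/3) = (11 - 24)*(-5776/3) = -13*(-5776/3) = 75088/3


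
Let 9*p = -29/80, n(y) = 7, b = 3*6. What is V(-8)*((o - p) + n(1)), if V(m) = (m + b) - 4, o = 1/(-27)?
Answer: 15127/360 ≈ 42.019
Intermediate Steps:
b = 18
p = -29/720 (p = (-29/80)/9 = (-29*1/80)/9 = (⅑)*(-29/80) = -29/720 ≈ -0.040278)
o = -1/27 ≈ -0.037037
V(m) = 14 + m (V(m) = (m + 18) - 4 = (18 + m) - 4 = 14 + m)
V(-8)*((o - p) + n(1)) = (14 - 8)*((-1/27 - 1*(-29/720)) + 7) = 6*((-1/27 + 29/720) + 7) = 6*(7/2160 + 7) = 6*(15127/2160) = 15127/360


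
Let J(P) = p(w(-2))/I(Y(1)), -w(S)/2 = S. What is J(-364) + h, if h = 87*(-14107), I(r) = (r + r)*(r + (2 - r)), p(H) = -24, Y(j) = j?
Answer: -1227315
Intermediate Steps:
w(S) = -2*S
I(r) = 4*r (I(r) = (2*r)*2 = 4*r)
J(P) = -6 (J(P) = -24/(4*1) = -24/4 = -24*1/4 = -6)
h = -1227309
J(-364) + h = -6 - 1227309 = -1227315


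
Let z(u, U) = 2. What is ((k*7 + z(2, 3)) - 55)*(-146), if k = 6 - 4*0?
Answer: 1606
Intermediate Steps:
k = 6 (k = 6 + 0 = 6)
((k*7 + z(2, 3)) - 55)*(-146) = ((6*7 + 2) - 55)*(-146) = ((42 + 2) - 55)*(-146) = (44 - 55)*(-146) = -11*(-146) = 1606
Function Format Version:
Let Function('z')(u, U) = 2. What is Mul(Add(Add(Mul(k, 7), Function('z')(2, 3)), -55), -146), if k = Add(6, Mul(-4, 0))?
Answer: 1606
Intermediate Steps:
k = 6 (k = Add(6, 0) = 6)
Mul(Add(Add(Mul(k, 7), Function('z')(2, 3)), -55), -146) = Mul(Add(Add(Mul(6, 7), 2), -55), -146) = Mul(Add(Add(42, 2), -55), -146) = Mul(Add(44, -55), -146) = Mul(-11, -146) = 1606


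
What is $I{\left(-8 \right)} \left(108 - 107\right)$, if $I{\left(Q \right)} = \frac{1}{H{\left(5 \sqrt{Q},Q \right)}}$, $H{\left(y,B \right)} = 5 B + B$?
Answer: $- \frac{1}{48} \approx -0.020833$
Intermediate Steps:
$H{\left(y,B \right)} = 6 B$
$I{\left(Q \right)} = \frac{1}{6 Q}$
$I{\left(-8 \right)} \left(108 - 107\right) = \frac{1}{6 \left(-8\right)} \left(108 - 107\right) = \frac{1}{6} \left(- \frac{1}{8}\right) 1 = \left(- \frac{1}{48}\right) 1 = - \frac{1}{48}$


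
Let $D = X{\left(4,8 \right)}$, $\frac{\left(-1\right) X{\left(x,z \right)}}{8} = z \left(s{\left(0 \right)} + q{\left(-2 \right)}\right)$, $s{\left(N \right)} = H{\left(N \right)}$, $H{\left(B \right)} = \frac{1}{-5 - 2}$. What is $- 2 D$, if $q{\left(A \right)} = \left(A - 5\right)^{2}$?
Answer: $\frac{43776}{7} \approx 6253.7$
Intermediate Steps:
$q{\left(A \right)} = \left(-5 + A\right)^{2}$
$H{\left(B \right)} = - \frac{1}{7}$ ($H{\left(B \right)} = \frac{1}{-7} = - \frac{1}{7}$)
$s{\left(N \right)} = - \frac{1}{7}$
$X{\left(x,z \right)} = - \frac{2736 z}{7}$ ($X{\left(x,z \right)} = - 8 z \left(- \frac{1}{7} + \left(-5 - 2\right)^{2}\right) = - 8 z \left(- \frac{1}{7} + \left(-7\right)^{2}\right) = - 8 z \left(- \frac{1}{7} + 49\right) = - 8 z \frac{342}{7} = - 8 \frac{342 z}{7} = - \frac{2736 z}{7}$)
$D = - \frac{21888}{7}$ ($D = \left(- \frac{2736}{7}\right) 8 = - \frac{21888}{7} \approx -3126.9$)
$- 2 D = \left(-2\right) \left(- \frac{21888}{7}\right) = \frac{43776}{7}$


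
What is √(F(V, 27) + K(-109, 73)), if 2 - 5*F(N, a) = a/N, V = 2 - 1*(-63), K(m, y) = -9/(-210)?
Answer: √297934/910 ≈ 0.59982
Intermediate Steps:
K(m, y) = 3/70 (K(m, y) = -9*(-1/210) = 3/70)
V = 65 (V = 2 + 63 = 65)
F(N, a) = ⅖ - a/(5*N)
√(F(V, 27) + K(-109, 73)) = √((⅕)*(-1*27 + 2*65)/65 + 3/70) = √((⅕)*(1/65)*(-27 + 130) + 3/70) = √((⅕)*(1/65)*103 + 3/70) = √(103/325 + 3/70) = √(1637/4550) = √297934/910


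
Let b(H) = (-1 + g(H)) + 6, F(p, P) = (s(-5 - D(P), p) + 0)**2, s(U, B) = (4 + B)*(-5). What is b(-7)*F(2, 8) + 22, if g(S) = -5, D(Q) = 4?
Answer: 22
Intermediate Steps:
s(U, B) = -20 - 5*B
F(p, P) = (-20 - 5*p)**2 (F(p, P) = ((-20 - 5*p) + 0)**2 = (-20 - 5*p)**2)
b(H) = 0 (b(H) = (-1 - 5) + 6 = -6 + 6 = 0)
b(-7)*F(2, 8) + 22 = 0*(25*(4 + 2)**2) + 22 = 0*(25*6**2) + 22 = 0*(25*36) + 22 = 0*900 + 22 = 0 + 22 = 22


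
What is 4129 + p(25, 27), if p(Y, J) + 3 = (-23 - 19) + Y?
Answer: 4109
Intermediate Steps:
p(Y, J) = -45 + Y (p(Y, J) = -3 + ((-23 - 19) + Y) = -3 + (-42 + Y) = -45 + Y)
4129 + p(25, 27) = 4129 + (-45 + 25) = 4129 - 20 = 4109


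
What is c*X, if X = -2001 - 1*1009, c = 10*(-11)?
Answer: 331100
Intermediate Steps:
c = -110
X = -3010 (X = -2001 - 1009 = -3010)
c*X = -110*(-3010) = 331100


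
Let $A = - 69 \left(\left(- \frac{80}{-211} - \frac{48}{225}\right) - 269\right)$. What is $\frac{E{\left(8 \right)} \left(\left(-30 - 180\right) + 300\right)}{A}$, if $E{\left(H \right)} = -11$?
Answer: $- \frac{5222250}{97848923} \approx -0.053371$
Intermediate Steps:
$A = \frac{97848923}{5275}$ ($A = - 69 \left(\left(\left(-80\right) \left(- \frac{1}{211}\right) - \frac{16}{75}\right) - 269\right) = - 69 \left(\left(\frac{80}{211} - \frac{16}{75}\right) - 269\right) = - 69 \left(\frac{2624}{15825} - 269\right) = \left(-69\right) \left(- \frac{4254301}{15825}\right) = \frac{97848923}{5275} \approx 18550.0$)
$\frac{E{\left(8 \right)} \left(\left(-30 - 180\right) + 300\right)}{A} = \frac{\left(-11\right) \left(\left(-30 - 180\right) + 300\right)}{\frac{97848923}{5275}} = - 11 \left(-210 + 300\right) \frac{5275}{97848923} = \left(-11\right) 90 \cdot \frac{5275}{97848923} = \left(-990\right) \frac{5275}{97848923} = - \frac{5222250}{97848923}$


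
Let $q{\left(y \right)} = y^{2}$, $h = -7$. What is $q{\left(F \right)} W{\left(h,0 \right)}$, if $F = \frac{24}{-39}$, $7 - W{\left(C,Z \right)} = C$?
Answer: $\frac{896}{169} \approx 5.3018$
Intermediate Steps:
$W{\left(C,Z \right)} = 7 - C$
$F = - \frac{8}{13}$ ($F = 24 \left(- \frac{1}{39}\right) = - \frac{8}{13} \approx -0.61539$)
$q{\left(F \right)} W{\left(h,0 \right)} = \left(- \frac{8}{13}\right)^{2} \left(7 - -7\right) = \frac{64 \left(7 + 7\right)}{169} = \frac{64}{169} \cdot 14 = \frac{896}{169}$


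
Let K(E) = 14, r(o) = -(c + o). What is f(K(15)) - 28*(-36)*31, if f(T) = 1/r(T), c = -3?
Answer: 343727/11 ≈ 31248.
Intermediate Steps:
r(o) = 3 - o (r(o) = -(-3 + o) = 3 - o)
f(T) = 1/(3 - T)
f(K(15)) - 28*(-36)*31 = -1/(-3 + 14) - 28*(-36)*31 = -1/11 - (-1008)*31 = -1*1/11 - 1*(-31248) = -1/11 + 31248 = 343727/11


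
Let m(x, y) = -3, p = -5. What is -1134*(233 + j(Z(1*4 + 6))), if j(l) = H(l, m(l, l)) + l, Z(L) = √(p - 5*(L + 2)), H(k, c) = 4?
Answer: -268758 - 1134*I*√65 ≈ -2.6876e+5 - 9142.6*I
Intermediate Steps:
Z(L) = √(-15 - 5*L) (Z(L) = √(-5 - 5*(L + 2)) = √(-5 - 5*(2 + L)) = √(-5 + (-10 - 5*L)) = √(-15 - 5*L))
j(l) = 4 + l
-1134*(233 + j(Z(1*4 + 6))) = -1134*(233 + (4 + √(-15 - 5*(1*4 + 6)))) = -1134*(233 + (4 + √(-15 - 5*(4 + 6)))) = -1134*(233 + (4 + √(-15 - 5*10))) = -1134*(233 + (4 + √(-15 - 50))) = -1134*(233 + (4 + √(-65))) = -1134*(233 + (4 + I*√65)) = -1134*(237 + I*√65) = -268758 - 1134*I*√65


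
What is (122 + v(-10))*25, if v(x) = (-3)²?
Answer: 3275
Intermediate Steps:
v(x) = 9
(122 + v(-10))*25 = (122 + 9)*25 = 131*25 = 3275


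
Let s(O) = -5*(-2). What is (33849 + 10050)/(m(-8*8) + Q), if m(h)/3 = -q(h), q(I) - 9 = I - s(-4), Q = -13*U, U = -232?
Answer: 43899/3211 ≈ 13.671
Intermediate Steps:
s(O) = 10
Q = 3016 (Q = -13*(-232) = 3016)
q(I) = -1 + I (q(I) = 9 + (I - 1*10) = 9 + (I - 10) = 9 + (-10 + I) = -1 + I)
m(h) = 3 - 3*h (m(h) = 3*(-(-1 + h)) = 3*(1 - h) = 3 - 3*h)
(33849 + 10050)/(m(-8*8) + Q) = (33849 + 10050)/((3 - (-24)*8) + 3016) = 43899/((3 - 3*(-64)) + 3016) = 43899/((3 + 192) + 3016) = 43899/(195 + 3016) = 43899/3211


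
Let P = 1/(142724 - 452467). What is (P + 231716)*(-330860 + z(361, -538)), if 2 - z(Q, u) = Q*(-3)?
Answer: -23668746173687925/309743 ≈ -7.6414e+10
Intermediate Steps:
z(Q, u) = 2 + 3*Q (z(Q, u) = 2 - Q*(-3) = 2 - (-3)*Q = 2 + 3*Q)
P = -1/309743 (P = 1/(-309743) = -1/309743 ≈ -3.2285e-6)
(P + 231716)*(-330860 + z(361, -538)) = (-1/309743 + 231716)*(-330860 + (2 + 3*361)) = 71772408987*(-330860 + (2 + 1083))/309743 = 71772408987*(-330860 + 1085)/309743 = (71772408987/309743)*(-329775) = -23668746173687925/309743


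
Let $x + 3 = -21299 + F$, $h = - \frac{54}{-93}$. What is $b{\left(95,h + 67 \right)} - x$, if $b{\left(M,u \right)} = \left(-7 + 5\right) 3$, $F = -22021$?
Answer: $43317$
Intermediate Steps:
$h = \frac{18}{31}$ ($h = \left(-54\right) \left(- \frac{1}{93}\right) = \frac{18}{31} \approx 0.58065$)
$x = -43323$ ($x = -3 - 43320 = -43323$)
$b{\left(M,u \right)} = -6$ ($b{\left(M,u \right)} = \left(-2\right) 3 = -6$)
$b{\left(95,h + 67 \right)} - x = -6 - -43323 = -6 + 43323 = 43317$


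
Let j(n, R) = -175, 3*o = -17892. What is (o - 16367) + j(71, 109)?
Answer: -22506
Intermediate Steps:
o = -5964 (o = (⅓)*(-17892) = -5964)
(o - 16367) + j(71, 109) = (-5964 - 16367) - 175 = -22331 - 175 = -22506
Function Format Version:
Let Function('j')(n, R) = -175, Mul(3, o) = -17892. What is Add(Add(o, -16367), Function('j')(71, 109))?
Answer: -22506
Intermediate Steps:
o = -5964 (o = Mul(Rational(1, 3), -17892) = -5964)
Add(Add(o, -16367), Function('j')(71, 109)) = Add(Add(-5964, -16367), -175) = Add(-22331, -175) = -22506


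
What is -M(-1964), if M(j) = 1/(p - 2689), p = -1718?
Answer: 1/4407 ≈ 0.00022691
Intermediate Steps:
M(j) = -1/4407 (M(j) = 1/(-1718 - 2689) = 1/(-4407) = -1/4407)
-M(-1964) = -1*(-1/4407) = 1/4407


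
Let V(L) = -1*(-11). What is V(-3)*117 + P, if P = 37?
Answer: 1324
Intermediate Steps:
V(L) = 11
V(-3)*117 + P = 11*117 + 37 = 1287 + 37 = 1324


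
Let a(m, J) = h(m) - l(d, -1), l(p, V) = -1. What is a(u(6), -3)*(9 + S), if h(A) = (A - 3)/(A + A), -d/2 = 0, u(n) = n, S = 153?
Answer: 405/2 ≈ 202.50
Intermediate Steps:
d = 0 (d = -2*0 = 0)
h(A) = (-3 + A)/(2*A) (h(A) = (-3 + A)/((2*A)) = (-3 + A)*(1/(2*A)) = (-3 + A)/(2*A))
a(m, J) = 1 + (-3 + m)/(2*m) (a(m, J) = (-3 + m)/(2*m) - 1*(-1) = (-3 + m)/(2*m) + 1 = 1 + (-3 + m)/(2*m))
a(u(6), -3)*(9 + S) = ((3/2)*(-1 + 6)/6)*(9 + 153) = ((3/2)*(1/6)*5)*162 = (5/4)*162 = 405/2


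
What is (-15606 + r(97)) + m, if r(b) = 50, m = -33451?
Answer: -49007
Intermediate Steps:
(-15606 + r(97)) + m = (-15606 + 50) - 33451 = -15556 - 33451 = -49007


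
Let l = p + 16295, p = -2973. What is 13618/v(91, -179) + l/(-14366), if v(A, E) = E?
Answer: -99010413/1285757 ≈ -77.005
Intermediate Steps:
l = 13322 (l = -2973 + 16295 = 13322)
13618/v(91, -179) + l/(-14366) = 13618/(-179) + 13322/(-14366) = 13618*(-1/179) + 13322*(-1/14366) = -13618/179 - 6661/7183 = -99010413/1285757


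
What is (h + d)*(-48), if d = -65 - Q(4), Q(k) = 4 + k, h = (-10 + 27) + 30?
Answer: 1248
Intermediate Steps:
h = 47 (h = 17 + 30 = 47)
d = -73 (d = -65 - (4 + 4) = -65 - 1*8 = -65 - 8 = -73)
(h + d)*(-48) = (47 - 73)*(-48) = -26*(-48) = 1248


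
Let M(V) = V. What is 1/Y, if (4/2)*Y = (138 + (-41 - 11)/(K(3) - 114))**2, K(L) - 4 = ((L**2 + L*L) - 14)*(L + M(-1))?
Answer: 2601/24950048 ≈ 0.00010425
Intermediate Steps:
K(L) = 4 + (-1 + L)*(-14 + 2*L**2) (K(L) = 4 + ((L**2 + L*L) - 14)*(L - 1) = 4 + ((L**2 + L**2) - 14)*(-1 + L) = 4 + (2*L**2 - 14)*(-1 + L) = 4 + (-14 + 2*L**2)*(-1 + L) = 4 + (-1 + L)*(-14 + 2*L**2))
Y = 24950048/2601 (Y = (138 + (-41 - 11)/((18 - 14*3 - 2*3**2 + 2*3**3) - 114))**2/2 = (138 - 52/((18 - 42 - 2*9 + 2*27) - 114))**2/2 = (138 - 52/((18 - 42 - 18 + 54) - 114))**2/2 = (138 - 52/(12 - 114))**2/2 = (138 - 52/(-102))**2/2 = (138 - 52*(-1/102))**2/2 = (138 + 26/51)**2/2 = (7064/51)**2/2 = (1/2)*(49900096/2601) = 24950048/2601 ≈ 9592.5)
1/Y = 1/(24950048/2601) = 2601/24950048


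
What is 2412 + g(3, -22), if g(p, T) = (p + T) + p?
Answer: 2396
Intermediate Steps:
g(p, T) = T + 2*p (g(p, T) = (T + p) + p = T + 2*p)
2412 + g(3, -22) = 2412 + (-22 + 2*3) = 2412 + (-22 + 6) = 2412 - 16 = 2396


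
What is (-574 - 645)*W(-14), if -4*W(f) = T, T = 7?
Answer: 8533/4 ≈ 2133.3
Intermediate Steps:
W(f) = -7/4 (W(f) = -1/4*7 = -7/4)
(-574 - 645)*W(-14) = (-574 - 645)*(-7/4) = -1219*(-7/4) = 8533/4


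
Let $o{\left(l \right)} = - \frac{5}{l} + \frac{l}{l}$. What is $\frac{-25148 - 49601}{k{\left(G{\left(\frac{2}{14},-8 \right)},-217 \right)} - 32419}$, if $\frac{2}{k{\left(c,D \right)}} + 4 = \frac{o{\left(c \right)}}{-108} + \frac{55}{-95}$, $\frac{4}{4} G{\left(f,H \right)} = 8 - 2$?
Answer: $\frac{4215469855}{1828294129} \approx 2.3057$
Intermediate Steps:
$o{\left(l \right)} = 1 - \frac{5}{l}$ ($o{\left(l \right)} = - \frac{5}{l} + 1 = 1 - \frac{5}{l}$)
$G{\left(f,H \right)} = 6$ ($G{\left(f,H \right)} = 8 - 2 = 6$)
$k{\left(c,D \right)} = \frac{2}{- \frac{87}{19} - \frac{-5 + c}{108 c}}$ ($k{\left(c,D \right)} = \frac{2}{-4 + \left(\frac{\frac{1}{c} \left(-5 + c\right)}{-108} + \frac{55}{-95}\right)} = \frac{2}{-4 + \left(\frac{-5 + c}{c} \left(- \frac{1}{108}\right) + 55 \left(- \frac{1}{95}\right)\right)} = \frac{2}{-4 - \left(\frac{11}{19} + \frac{-5 + c}{108 c}\right)} = \frac{2}{- \frac{87}{19} - \frac{-5 + c}{108 c}}$)
$\frac{-25148 - 49601}{k{\left(G{\left(\frac{2}{14},-8 \right)},-217 \right)} - 32419} = \frac{-25148 - 49601}{\left(-4104\right) 6 \frac{1}{-95 + 9415 \cdot 6} - 32419} = - \frac{74749}{\left(-4104\right) 6 \frac{1}{-95 + 56490} - 32419} = - \frac{74749}{\left(-4104\right) 6 \cdot \frac{1}{56395} - 32419} = - \frac{74749}{- \frac{24624}{56395} - 32419} = - \frac{74749}{- \frac{1828294129}{56395}} = \left(-74749\right) \left(- \frac{56395}{1828294129}\right) = \frac{4215469855}{1828294129}$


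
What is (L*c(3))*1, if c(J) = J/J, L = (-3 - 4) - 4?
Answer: -11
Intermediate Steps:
L = -11 (L = -7 - 4 = -11)
c(J) = 1
(L*c(3))*1 = -11*1*1 = -11*1 = -11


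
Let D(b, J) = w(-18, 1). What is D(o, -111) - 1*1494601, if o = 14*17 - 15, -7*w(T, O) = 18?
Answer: -10462225/7 ≈ -1.4946e+6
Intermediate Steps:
w(T, O) = -18/7 (w(T, O) = -⅐*18 = -18/7)
o = 223 (o = 238 - 15 = 223)
D(b, J) = -18/7
D(o, -111) - 1*1494601 = -18/7 - 1*1494601 = -18/7 - 1494601 = -10462225/7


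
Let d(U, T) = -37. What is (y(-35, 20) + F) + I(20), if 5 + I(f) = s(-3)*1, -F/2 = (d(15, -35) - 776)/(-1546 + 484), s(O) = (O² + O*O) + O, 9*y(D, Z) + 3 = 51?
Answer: 2443/177 ≈ 13.802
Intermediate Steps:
y(D, Z) = 16/3 (y(D, Z) = -⅓ + (⅑)*51 = -⅓ + 17/3 = 16/3)
s(O) = O + 2*O² (s(O) = (O² + O²) + O = 2*O² + O = O + 2*O²)
F = -271/177 (F = -2*(-37 - 776)/(-1546 + 484) = -(-1626)/(-1062) = -(-1626)*(-1)/1062 = -2*271/354 = -271/177 ≈ -1.5311)
I(f) = 10 (I(f) = -5 - 3*(1 + 2*(-3))*1 = -5 - 3*(1 - 6)*1 = -5 - 3*(-5)*1 = -5 + 15*1 = -5 + 15 = 10)
(y(-35, 20) + F) + I(20) = (16/3 - 271/177) + 10 = 673/177 + 10 = 2443/177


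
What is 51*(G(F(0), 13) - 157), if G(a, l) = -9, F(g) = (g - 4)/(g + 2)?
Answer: -8466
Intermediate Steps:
F(g) = (-4 + g)/(2 + g)
51*(G(F(0), 13) - 157) = 51*(-9 - 157) = 51*(-166) = -8466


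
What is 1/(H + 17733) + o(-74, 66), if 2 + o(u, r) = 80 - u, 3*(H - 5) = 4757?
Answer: 8811595/57971 ≈ 152.00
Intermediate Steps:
H = 4772/3 (H = 5 + (⅓)*4757 = 5 + 4757/3 = 4772/3 ≈ 1590.7)
o(u, r) = 78 - u (o(u, r) = -2 + (80 - u) = 78 - u)
1/(H + 17733) + o(-74, 66) = 1/(4772/3 + 17733) + (78 - 1*(-74)) = 1/(57971/3) + (78 + 74) = 3/57971 + 152 = 8811595/57971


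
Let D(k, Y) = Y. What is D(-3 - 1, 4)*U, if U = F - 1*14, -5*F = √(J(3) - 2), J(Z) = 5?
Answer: -56 - 4*√3/5 ≈ -57.386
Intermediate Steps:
F = -√3/5 (F = -√(5 - 2)/5 = -√3/5 ≈ -0.34641)
U = -14 - √3/5 (U = -√3/5 - 1*14 = -√3/5 - 14 = -14 - √3/5 ≈ -14.346)
D(-3 - 1, 4)*U = 4*(-14 - √3/5) = -56 - 4*√3/5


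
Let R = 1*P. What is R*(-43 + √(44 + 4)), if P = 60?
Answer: -2580 + 240*√3 ≈ -2164.3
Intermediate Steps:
R = 60 (R = 1*60 = 60)
R*(-43 + √(44 + 4)) = 60*(-43 + √(44 + 4)) = 60*(-43 + √48) = 60*(-43 + 4*√3) = -2580 + 240*√3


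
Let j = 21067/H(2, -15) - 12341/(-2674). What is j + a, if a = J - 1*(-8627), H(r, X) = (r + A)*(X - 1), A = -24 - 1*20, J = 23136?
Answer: 4081460741/128352 ≈ 31799.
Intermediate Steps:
A = -44 (A = -24 - 20 = -44)
H(r, X) = (-1 + X)*(-44 + r) (H(r, X) = (r - 44)*(X - 1) = (-44 + r)*(-1 + X) = (-1 + X)*(-44 + r))
j = 4616165/128352 (j = 21067/(44 - 1*2 - 44*(-15) - 15*2) - 12341/(-2674) = 21067/(44 - 2 + 660 - 30) - 12341*(-1/2674) = 21067/672 + 1763/382 = 4616165/128352 ≈ 35.965)
a = 31763 (a = 23136 - 1*(-8627) = 23136 + 8627 = 31763)
j + a = 4616165/128352 + 31763 = 4081460741/128352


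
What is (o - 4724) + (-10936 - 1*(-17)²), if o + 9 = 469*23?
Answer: -5171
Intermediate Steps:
o = 10778 (o = -9 + 469*23 = -9 + 10787 = 10778)
(o - 4724) + (-10936 - 1*(-17)²) = (10778 - 4724) + (-10936 - 1*(-17)²) = 6054 + (-10936 - 1*289) = 6054 + (-10936 - 289) = 6054 - 11225 = -5171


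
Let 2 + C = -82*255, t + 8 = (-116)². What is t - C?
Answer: 34360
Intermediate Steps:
t = 13448 (t = -8 + (-116)² = -8 + 13456 = 13448)
C = -20912 (C = -2 - 82*255 = -2 - 20910 = -20912)
t - C = 13448 - 1*(-20912) = 13448 + 20912 = 34360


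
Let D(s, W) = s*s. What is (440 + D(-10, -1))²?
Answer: 291600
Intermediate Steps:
D(s, W) = s²
(440 + D(-10, -1))² = (440 + (-10)²)² = (440 + 100)² = 540² = 291600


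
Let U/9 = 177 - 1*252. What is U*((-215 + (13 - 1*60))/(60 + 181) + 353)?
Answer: -57247425/241 ≈ -2.3754e+5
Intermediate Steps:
U = -675 (U = 9*(177 - 1*252) = 9*(177 - 252) = 9*(-75) = -675)
U*((-215 + (13 - 1*60))/(60 + 181) + 353) = -675*((-215 + (13 - 1*60))/(60 + 181) + 353) = -675*((-215 + (13 - 60))/241 + 353) = -675*((-215 - 47)*(1/241) + 353) = -675*(-262*1/241 + 353) = -675*(-262/241 + 353) = -675*84811/241 = -57247425/241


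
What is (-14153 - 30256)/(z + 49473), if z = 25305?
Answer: -14803/24926 ≈ -0.59388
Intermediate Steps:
(-14153 - 30256)/(z + 49473) = (-14153 - 30256)/(25305 + 49473) = -44409/74778 = -44409*1/74778 = -14803/24926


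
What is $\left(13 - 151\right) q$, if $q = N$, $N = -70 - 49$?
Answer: $16422$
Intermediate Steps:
$N = -119$ ($N = -70 - 49 = -119$)
$q = -119$
$\left(13 - 151\right) q = \left(13 - 151\right) \left(-119\right) = \left(-138\right) \left(-119\right) = 16422$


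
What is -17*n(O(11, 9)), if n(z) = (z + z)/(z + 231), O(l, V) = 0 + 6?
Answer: -68/79 ≈ -0.86076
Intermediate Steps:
O(l, V) = 6
n(z) = 2*z/(231 + z) (n(z) = (2*z)/(231 + z) = 2*z/(231 + z))
-17*n(O(11, 9)) = -34*6/(231 + 6) = -34*6/237 = -17*4/79 = -68/79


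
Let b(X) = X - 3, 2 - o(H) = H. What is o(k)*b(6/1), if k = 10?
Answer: -24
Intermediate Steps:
o(H) = 2 - H
b(X) = -3 + X
o(k)*b(6/1) = (2 - 1*10)*(-3 + 6/1) = (2 - 10)*(-3 + 6*1) = -8*(-3 + 6) = -8*3 = -24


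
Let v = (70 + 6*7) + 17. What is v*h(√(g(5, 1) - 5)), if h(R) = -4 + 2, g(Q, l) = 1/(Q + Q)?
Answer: -258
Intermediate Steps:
g(Q, l) = 1/(2*Q)
h(R) = -2
v = 129 (v = (70 + 42) + 17 = 112 + 17 = 129)
v*h(√(g(5, 1) - 5)) = 129*(-2) = -258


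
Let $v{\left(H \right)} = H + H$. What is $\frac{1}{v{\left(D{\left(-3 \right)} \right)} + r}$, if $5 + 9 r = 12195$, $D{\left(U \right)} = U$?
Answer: $\frac{9}{12136} \approx 0.0007416$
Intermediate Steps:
$r = \frac{12190}{9}$ ($r = - \frac{5}{9} + \frac{1}{9} \cdot 12195 = - \frac{5}{9} + 1355 = \frac{12190}{9} \approx 1354.4$)
$v{\left(H \right)} = 2 H$
$\frac{1}{v{\left(D{\left(-3 \right)} \right)} + r} = \frac{1}{2 \left(-3\right) + \frac{12190}{9}} = \frac{1}{-6 + \frac{12190}{9}} = \frac{1}{\frac{12136}{9}} = \frac{9}{12136}$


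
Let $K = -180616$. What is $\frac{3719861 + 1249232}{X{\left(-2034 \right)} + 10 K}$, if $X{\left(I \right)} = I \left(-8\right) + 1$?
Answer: $- \frac{4969093}{1789887} \approx -2.7762$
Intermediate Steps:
$X{\left(I \right)} = 1 - 8 I$ ($X{\left(I \right)} = - 8 I + 1 = 1 - 8 I$)
$\frac{3719861 + 1249232}{X{\left(-2034 \right)} + 10 K} = \frac{3719861 + 1249232}{\left(1 - -16272\right) + 10 \left(-180616\right)} = \frac{4969093}{\left(1 + 16272\right) - 1806160} = \frac{4969093}{16273 - 1806160} = \frac{4969093}{-1789887} = 4969093 \left(- \frac{1}{1789887}\right) = - \frac{4969093}{1789887}$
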